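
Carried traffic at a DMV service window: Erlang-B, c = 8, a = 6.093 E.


B(8,6.093) = 0.127056 (Erlang-B)
Carried load = a(1 − B) = 6.093·(1 − 0.127056) = 6.093·0.872944 = 5.3188 E

Final: 5.3188 Erlangs


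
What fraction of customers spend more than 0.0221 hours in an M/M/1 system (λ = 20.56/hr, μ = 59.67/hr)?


W ~ Exponential(μ−λ) for M/M/1.
μ − λ = 59.67 − 20.56 = 39.1100
P(W > t) = e^{−(μ−λ)t} = e^{−0.8643} = 0.421333

Final: 0.421333


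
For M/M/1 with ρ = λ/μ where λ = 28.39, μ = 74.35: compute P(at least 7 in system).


ρ = 28.39/74.35 = 0.3818
P(N ≥ n) = ρ^n = 0.3818^7 = 0.001184

Final: 0.001184


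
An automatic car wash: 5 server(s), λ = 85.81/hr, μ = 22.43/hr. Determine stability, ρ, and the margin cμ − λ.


Total capacity cμ = 5·22.43 = 112.15/hr
ρ = λ/(cμ) = 85.81/112.15 = 0.7651
Stable ⇔ ρ < 1: YES
Spare capacity = cμ − λ = 112.15 − 85.81 = 26.34/hr

Final: ρ = 0.7651; stable; margin = 26.34/hr


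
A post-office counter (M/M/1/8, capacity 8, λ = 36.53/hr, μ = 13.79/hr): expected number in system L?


ρ = 36.53/13.79 = 2.6490
L = ρ[1 − (K+1)ρ^K + Kρ^(K+1)] / [(1−ρ)(1−ρ^(K+1))]
Numerator: 2.6490·(1 − 9·2424.840898 + 8·6423.454532) = 78318.487340
Denominator: (-1.6490)·(-6422.454532) = 10590.762585
L = 78318.487340/10590.762585 = 7.3950

Final: 7.3950


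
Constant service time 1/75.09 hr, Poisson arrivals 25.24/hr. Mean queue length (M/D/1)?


ρ = 25.24/75.09 = 0.3361
M/D/1: Lq = ρ²/(2(1−ρ)) = 0.1130/(2·0.6639) = 0.08509

Final: 0.08509


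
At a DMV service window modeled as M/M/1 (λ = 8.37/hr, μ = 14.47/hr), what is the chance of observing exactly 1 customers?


ρ = 8.37/14.47 = 0.5784
P_n = (1−ρ)·ρ^n = (1 − 0.5784)·0.5784^1 = 0.4216·0.578438 = 0.243847

Final: 0.243847


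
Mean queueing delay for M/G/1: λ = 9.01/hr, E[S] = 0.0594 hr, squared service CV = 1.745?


ρ = λ·E[S] = 9.01·0.0594 = 0.5352
E[S²] = E[S]²(1+C_s²) = 0.0594²·(1+1.745) = 0.009685
Wq = λ·E[S²]/(2(1−ρ)) = 9.01·0.009685/(2·0.4648) = 0.09387 hr

Final: 0.09387 hr


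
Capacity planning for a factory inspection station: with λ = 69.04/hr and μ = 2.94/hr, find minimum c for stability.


Stability requires cμ > λ ⇔ c > λ/μ.
λ/μ = 69.04/2.94 = 23.4830
Minimum integer c = ⌊23.4830⌋ + 1 = 24
Check: 24·2.94 = 70.56 > 69.04, while 23·2.94 = 67.62 ≤ 69.04

Final: 24 servers


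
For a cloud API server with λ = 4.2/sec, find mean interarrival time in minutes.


Mean interarrival time = 1/λ = 1/4.2 second = 0.23810 second
In minutes: 0.23810 × 0.0166667 = 0.003968 min

Final: 0.003968 min


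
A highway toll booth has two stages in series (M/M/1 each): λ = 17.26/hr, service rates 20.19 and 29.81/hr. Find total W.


Each node sees arrival rate λ = 17.26/hr (tandem ⇒ throughput preserved).
W₁ = 1/(μ₁−λ) = 1/(20.19−17.26) = 0.34130 hr
W₂ = 1/(μ₂−λ) = 1/(29.81−17.26) = 0.07968 hr
W_total = W₁ + W₂ = 0.34130 + 0.07968 = 0.42098 hr

Final: 0.42098 hr


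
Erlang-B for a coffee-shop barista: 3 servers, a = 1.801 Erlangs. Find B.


B(c,a) = (a^c/c!) / Σ_{k=0}^{c} a^k/k!
a^3/3! = 0.973621
Σ terms (k=0..3): 1.00000 + 1.80100 + 1.62180 + 0.97362 = 5.396421
B = 0.973621/5.396421 = 0.180420

Final: 0.180420


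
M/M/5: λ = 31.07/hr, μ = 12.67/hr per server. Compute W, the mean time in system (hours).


a = 2.4522; ρ = 0.4904; P₀ = 0.084219
Lq = P₀·a^c·ρ/(c!(1−ρ)²) = 0.11756
Wq = Lq/λ = 0.11756/31.07 = 0.003784 hr
W = Wq + 1/μ = 0.003784 + 0.07893 = 0.08271 hr

Final: 0.08271 hr


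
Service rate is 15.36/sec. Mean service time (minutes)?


Mean service time = 1/μ = 1/15.36 second = 0.06510 second
In minutes: 0.06510 × 0.0166667 = 0.001085 min

Final: 0.001085 min


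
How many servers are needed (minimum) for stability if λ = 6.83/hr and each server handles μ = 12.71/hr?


Stability requires cμ > λ ⇔ c > λ/μ.
λ/μ = 6.83/12.71 = 0.5374
Minimum integer c = ⌊0.5374⌋ + 1 = 1
Check: 1·12.71 = 12.71 > 6.83, while 0·12.71 = 0.00 ≤ 6.83

Final: 1 servers


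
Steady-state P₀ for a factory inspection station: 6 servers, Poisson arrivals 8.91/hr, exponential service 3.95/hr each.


a = λ/μ = 8.91/3.95 = 2.2557; ρ = a/c = 0.3759
Σ_{k=0}^{5} a^k/k! (terms k=0..5) = 1.00000 + 2.25570 + 2.54408 + 1.91289 + 1.07873 + 0.48666 = 9.27805
Tail: a^6/(6!(1−ρ)) = 131.72968/(720·0.6241) = 0.29318
P₀ = 1/(9.27805 + 0.29318) = 1/9.57123 = 0.104480

Final: 0.104480


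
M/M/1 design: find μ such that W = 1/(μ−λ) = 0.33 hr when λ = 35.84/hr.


W = 1/(μ−λ) ⇒ μ − λ = 1/W = 1/0.33 = 3.0303
μ = λ + 1/W = 35.84 + 3.0303 = 38.8703 per hr

Final: 38.8703 /hr


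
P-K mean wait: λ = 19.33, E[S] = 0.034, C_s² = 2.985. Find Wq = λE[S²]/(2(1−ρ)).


ρ = λ·E[S] = 19.33·0.034 = 0.6572
E[S²] = E[S]²(1+C_s²) = 0.034²·(1+2.985) = 0.004607
Wq = λ·E[S²]/(2(1−ρ)) = 19.33·0.004607/(2·0.3428) = 0.12989 hr

Final: 0.12989 hr


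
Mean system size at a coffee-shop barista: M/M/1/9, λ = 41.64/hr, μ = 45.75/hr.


ρ = 41.64/45.75 = 0.9102
L = ρ[1 − (K+1)ρ^K + Kρ^(K+1)] / [(1−ρ)(1−ρ^(K+1))]
Numerator: 0.9102·(1 − 10·0.428624 + 9·0.390118) = 0.204626
Denominator: (0.08984)·(0.609882) = 0.054789
L = 0.204626/0.054789 = 3.7348

Final: 3.7348


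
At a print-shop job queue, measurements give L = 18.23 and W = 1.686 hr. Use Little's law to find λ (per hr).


λ = L/W = 18.23/1.686 = 10.8126 /hr

Final: 10.8126 /hr


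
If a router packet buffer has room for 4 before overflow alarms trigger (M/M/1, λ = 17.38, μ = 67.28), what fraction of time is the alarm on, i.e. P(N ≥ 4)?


ρ = 17.38/67.28 = 0.2583
P(N ≥ n) = ρ^n = 0.2583^4 = 0.004453

Final: 0.004453


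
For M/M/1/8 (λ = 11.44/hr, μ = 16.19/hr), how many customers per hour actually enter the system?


ρ = 0.7066; P_K = (1−ρ)ρ^8/(1−ρ^9) = 0.019071
λ_eff = λ(1 − P_K) = 11.44·(1 − 0.019071) = 11.44·0.980929 = 11.2218 /hr

Final: 11.2218 /hr


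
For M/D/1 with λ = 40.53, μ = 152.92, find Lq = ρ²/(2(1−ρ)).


ρ = 40.53/152.92 = 0.2650
M/D/1: Lq = ρ²/(2(1−ρ)) = 0.07025/(2·0.7350) = 0.04779

Final: 0.04779


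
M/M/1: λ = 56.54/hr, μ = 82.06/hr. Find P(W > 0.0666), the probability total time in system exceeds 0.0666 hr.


W ~ Exponential(μ−λ) for M/M/1.
μ − λ = 82.06 − 56.54 = 25.5200
P(W > t) = e^{−(μ−λ)t} = e^{−1.6996} = 0.182751

Final: 0.182751


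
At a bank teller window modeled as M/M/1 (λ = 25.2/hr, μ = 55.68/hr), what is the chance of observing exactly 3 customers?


ρ = 25.2/55.68 = 0.4526
P_n = (1−ρ)·ρ^n = (1 − 0.4526)·0.4526^3 = 0.5474·0.092705 = 0.050748

Final: 0.050748


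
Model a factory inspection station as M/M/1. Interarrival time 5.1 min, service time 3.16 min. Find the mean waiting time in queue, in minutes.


λ = 60/5.1 = 11.7647 /hr
μ = 60/3.16 = 18.9873 /hr
ρ = λ/μ = 11.7647/18.9873 = 0.6196
Wq = ρ/(μ−λ) = 0.6196/(18.9873−11.7647) = 0.08579 hr
In minutes: 0.08579·60 = 5.147 min

Final: 5.147 min


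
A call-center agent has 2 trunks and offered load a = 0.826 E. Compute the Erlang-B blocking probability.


B(c,a) = (a^c/c!) / Σ_{k=0}^{c} a^k/k!
a^2/2! = 0.341138
Σ terms (k=0..2): 1.00000 + 0.82600 + 0.34114 = 2.167138
B = 0.341138/2.167138 = 0.157414

Final: 0.157414


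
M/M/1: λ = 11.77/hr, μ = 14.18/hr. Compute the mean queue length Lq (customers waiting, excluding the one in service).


ρ = 11.77/14.18 = 0.8300
Lq = ρ²/(1−ρ) = 0.6890/0.1700 = 4.0538

Final: 4.0538


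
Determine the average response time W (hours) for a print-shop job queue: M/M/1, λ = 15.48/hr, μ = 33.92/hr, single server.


W = 1/(μ−λ) = 1/(33.92 − 15.48) = 1/18.44 = 0.05423 hr

Final: 0.05423 hr


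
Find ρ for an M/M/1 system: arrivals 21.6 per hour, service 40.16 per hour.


ρ = λ/μ = 21.6/40.16 = 0.5378

Final: 0.5378


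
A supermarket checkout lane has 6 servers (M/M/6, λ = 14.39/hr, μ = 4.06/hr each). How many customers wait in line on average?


a = λ/μ = 3.5443; ρ = a/6 = 0.5907
P₀ = 0.027616
Lq = P₀·a^c·ρ / (c!·(1−ρ)²) = 0.027616·1982.47885·0.5907/(720·0.16751)
= 0.26816

Final: 0.26816


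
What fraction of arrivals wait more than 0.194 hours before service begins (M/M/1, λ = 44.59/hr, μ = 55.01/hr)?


ρ = 44.59/55.01 = 0.8106
P(Wq > t) = ρ·e^{−(μ−λ)t} = 0.8106·e^{−2.0215}
= 0.8106·0.132459 = 0.107369

Final: 0.107369


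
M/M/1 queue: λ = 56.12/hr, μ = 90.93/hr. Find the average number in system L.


ρ = λ/μ = 56.12/90.93 = 0.6172
L = ρ/(1−ρ) = 0.6172/(1 − 0.6172) = 0.6172/0.3828 = 1.6122

Final: 1.6122


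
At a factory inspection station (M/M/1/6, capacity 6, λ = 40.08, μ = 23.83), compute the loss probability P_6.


ρ = λ/μ = 40.08/23.83 = 1.6819
P_K = (1−ρ)ρ^K/(1−ρ^(K+1)) = (-0.6819·22.637164)/(1 − 38.073753)
= -15.436589/-37.073753 = 0.416375

Final: 0.416375


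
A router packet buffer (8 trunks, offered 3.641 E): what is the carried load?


B(8,3.641) = 0.020344 (Erlang-B)
Carried load = a(1 − B) = 3.641·(1 − 0.020344) = 3.641·0.979656 = 3.5669 E

Final: 3.5669 Erlangs


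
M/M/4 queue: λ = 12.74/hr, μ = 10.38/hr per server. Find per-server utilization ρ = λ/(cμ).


ρ = λ/(cμ) = 12.74/(4·10.38) = 12.74/41.52 = 0.3068

Final: 0.3068


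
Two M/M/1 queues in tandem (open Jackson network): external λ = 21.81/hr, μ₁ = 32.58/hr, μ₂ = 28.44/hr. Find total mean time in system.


Each node sees arrival rate λ = 21.81/hr (tandem ⇒ throughput preserved).
W₁ = 1/(μ₁−λ) = 1/(32.58−21.81) = 0.09285 hr
W₂ = 1/(μ₂−λ) = 1/(28.44−21.81) = 0.15083 hr
W_total = W₁ + W₂ = 0.09285 + 0.15083 = 0.24368 hr

Final: 0.24368 hr


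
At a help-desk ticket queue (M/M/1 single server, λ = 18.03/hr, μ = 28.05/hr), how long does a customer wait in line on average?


ρ = 18.03/28.05 = 0.6428
Wq = ρ/(μ−λ) = 0.6428/(28.05 − 18.03) = 0.6428/10.02 = 0.06415 hr

Final: 0.06415 hr


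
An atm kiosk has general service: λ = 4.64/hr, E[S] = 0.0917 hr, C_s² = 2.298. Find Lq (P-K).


ρ = λ·E[S] = 4.64·0.0917 = 0.4255
Lq = ρ²(1+C_s²)/(2(1−ρ)) = 0.1810·(1+2.298)/(2·0.5745)
= 0.1810·3.2980/1.1490 = 0.51963

Final: 0.51963


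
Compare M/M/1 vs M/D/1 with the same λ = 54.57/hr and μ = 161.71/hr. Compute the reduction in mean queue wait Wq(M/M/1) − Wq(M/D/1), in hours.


ρ = 54.57/161.71 = 0.3375
Wq(M/M/1) = ρ/(μ−λ) = 0.3375/107.14 = 0.003150 hr
Wq(M/D/1) = ρ/(2(μ−λ)) = 0.001575 hr
Savings = 0.003150 − 0.001575 = 0.001575 hr

Final: 0.001575 hr


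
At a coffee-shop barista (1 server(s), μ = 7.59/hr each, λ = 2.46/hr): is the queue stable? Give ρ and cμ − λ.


Total capacity cμ = 1·7.59 = 7.59/hr
ρ = λ/(cμ) = 2.46/7.59 = 0.3241
Stable ⇔ ρ < 1: YES
Spare capacity = cμ − λ = 7.59 − 2.46 = 5.13/hr

Final: ρ = 0.3241; stable; margin = 5.13/hr


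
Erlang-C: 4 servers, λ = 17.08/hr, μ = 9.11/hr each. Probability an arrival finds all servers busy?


a = λ/μ = 1.8749; ρ = a/4 = 0.4687
P₀ = 0.149257 (from M/M/c formula)
C(c,a) = [a^c/(c!(1−ρ))]·P₀ = [12.35600/(24·0.5313)]·0.149257
= 0.96904·0.149257 = 0.144636

Final: 0.144636


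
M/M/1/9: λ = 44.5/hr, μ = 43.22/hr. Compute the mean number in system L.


ρ = 44.5/43.22 = 1.0296
L = ρ[1 − (K+1)ρ^K + Kρ^(K+1)] / [(1−ρ)(1−ρ^(K+1))]
Numerator: 1.0296·(1 − 10·1.300401 + 9·1.338913) = 0.047581
Denominator: (-0.02962)·(-0.338913) = 0.010037
L = 0.047581/0.010037 = 4.7404

Final: 4.7404


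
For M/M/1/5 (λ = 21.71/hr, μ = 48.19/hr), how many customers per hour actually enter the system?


ρ = 0.4505; P_K = (1−ρ)ρ^5/(1−ρ^6) = 0.010283
λ_eff = λ(1 − P_K) = 21.71·(1 − 0.010283) = 21.71·0.989717 = 21.4868 /hr

Final: 21.4868 /hr


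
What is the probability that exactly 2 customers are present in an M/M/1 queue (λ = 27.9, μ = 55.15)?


ρ = 27.9/55.15 = 0.5059
P_n = (1−ρ)·ρ^n = (1 − 0.5059)·0.5059^2 = 0.4941·0.255928 = 0.126456

Final: 0.126456


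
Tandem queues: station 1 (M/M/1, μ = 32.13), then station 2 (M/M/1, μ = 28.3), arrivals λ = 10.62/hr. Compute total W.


Each node sees arrival rate λ = 10.62/hr (tandem ⇒ throughput preserved).
W₁ = 1/(μ₁−λ) = 1/(32.13−10.62) = 0.04649 hr
W₂ = 1/(μ₂−λ) = 1/(28.3−10.62) = 0.05656 hr
W_total = W₁ + W₂ = 0.04649 + 0.05656 = 0.10305 hr

Final: 0.10305 hr


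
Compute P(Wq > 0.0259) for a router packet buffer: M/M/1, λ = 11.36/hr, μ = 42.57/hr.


ρ = 11.36/42.57 = 0.2669
P(Wq > t) = ρ·e^{−(μ−λ)t} = 0.2669·e^{−0.8083}
= 0.2669·0.445598 = 0.118910

Final: 0.118910


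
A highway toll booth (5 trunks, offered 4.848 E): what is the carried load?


B(5,4.848) = 0.272411 (Erlang-B)
Carried load = a(1 − B) = 4.848·(1 − 0.272411) = 4.848·0.727589 = 3.5274 E

Final: 3.5274 Erlangs


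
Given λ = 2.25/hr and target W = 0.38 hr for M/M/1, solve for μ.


W = 1/(μ−λ) ⇒ μ − λ = 1/W = 1/0.38 = 2.6316
μ = λ + 1/W = 2.25 + 2.6316 = 4.8816 per hr

Final: 4.8816 /hr


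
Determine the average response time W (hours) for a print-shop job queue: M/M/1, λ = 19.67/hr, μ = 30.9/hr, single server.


W = 1/(μ−λ) = 1/(30.9 − 19.67) = 1/11.23 = 0.08905 hr

Final: 0.08905 hr


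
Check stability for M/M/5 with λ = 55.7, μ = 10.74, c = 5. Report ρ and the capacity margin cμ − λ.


Total capacity cμ = 5·10.74 = 53.70/hr
ρ = λ/(cμ) = 55.7/53.70 = 1.0372
Stable ⇔ ρ < 1: NO
Spare capacity = cμ − λ = 53.70 − 55.7 = -2.00/hr

Final: ρ = 1.0372; unstable; margin = -2.00/hr


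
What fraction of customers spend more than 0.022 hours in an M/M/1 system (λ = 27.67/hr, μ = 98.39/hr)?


W ~ Exponential(μ−λ) for M/M/1.
μ − λ = 98.39 − 27.67 = 70.7200
P(W > t) = e^{−(μ−λ)t} = e^{−1.5558} = 0.211012

Final: 0.211012


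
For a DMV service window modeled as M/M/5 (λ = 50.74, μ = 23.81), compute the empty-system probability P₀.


a = λ/μ = 50.74/23.81 = 2.1310; ρ = a/c = 0.4262
Σ_{k=0}^{4} a^k/k! (terms k=0..4) = 1.00000 + 2.13104 + 2.27066 + 1.61295 + 0.85932 = 7.87397
Tail: a^5/(5!(1−ρ)) = 43.94964/(120·0.5738) = 0.63829
P₀ = 1/(7.87397 + 0.63829) = 1/8.51226 = 0.117478

Final: 0.117478


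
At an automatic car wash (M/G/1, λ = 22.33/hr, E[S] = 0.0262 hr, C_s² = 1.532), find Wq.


ρ = λ·E[S] = 22.33·0.0262 = 0.5850
E[S²] = E[S]²(1+C_s²) = 0.0262²·(1+1.532) = 0.001738
Wq = λ·E[S²]/(2(1−ρ)) = 22.33·0.001738/(2·0.4150) = 0.04677 hr

Final: 0.04677 hr


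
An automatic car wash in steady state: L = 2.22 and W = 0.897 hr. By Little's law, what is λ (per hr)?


λ = L/W = 2.22/0.897 = 2.4749 /hr

Final: 2.4749 /hr


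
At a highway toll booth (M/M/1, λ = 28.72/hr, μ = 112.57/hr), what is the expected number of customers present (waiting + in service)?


ρ = λ/μ = 28.72/112.57 = 0.2551
L = ρ/(1−ρ) = 0.2551/(1 − 0.2551) = 0.2551/0.7449 = 0.3425

Final: 0.3425


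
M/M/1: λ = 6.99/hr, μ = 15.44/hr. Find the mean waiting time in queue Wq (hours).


ρ = 6.99/15.44 = 0.4527
Wq = ρ/(μ−λ) = 0.4527/(15.44 − 6.99) = 0.4527/8.45 = 0.05358 hr

Final: 0.05358 hr


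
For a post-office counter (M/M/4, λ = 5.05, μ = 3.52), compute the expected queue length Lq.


a = λ/μ = 1.4347; ρ = a/4 = 0.3587
P₀ = 0.236342
Lq = P₀·a^c·ρ / (c!·(1−ρ)²) = 0.236342·4.23638·0.3587/(24·0.41131)
= 0.03638

Final: 0.03638


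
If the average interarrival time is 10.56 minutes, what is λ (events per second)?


λ = 1/(interarrival time) in consistent units.
1 second = 0.0166667 min, so λ = 0.0166667/10.56 = 0.001578 per second

Final: 0.001578 /sec


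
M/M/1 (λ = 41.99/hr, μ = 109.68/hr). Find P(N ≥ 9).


ρ = 41.99/109.68 = 0.3828
P(N ≥ n) = ρ^n = 0.3828^9 = 0.0001767

Final: 0.0001767


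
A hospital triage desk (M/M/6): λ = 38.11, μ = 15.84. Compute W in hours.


a = 2.4059; ρ = 0.4010; P₀ = 0.089775
Lq = P₀·a^c·ρ/(c!(1−ρ)²) = 0.02703
Wq = Lq/λ = 0.02703/38.11 = 0.0007092 hr
W = Wq + 1/μ = 0.0007092 + 0.06313 = 0.06384 hr

Final: 0.06384 hr


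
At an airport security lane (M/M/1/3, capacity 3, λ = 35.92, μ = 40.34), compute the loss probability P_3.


ρ = λ/μ = 35.92/40.34 = 0.8904
P_K = (1−ρ)ρ^K/(1−ρ^(K+1)) = (0.1096·0.705994)/(1 − 0.628640)
= 0.077355/0.371360 = 0.208301

Final: 0.208301


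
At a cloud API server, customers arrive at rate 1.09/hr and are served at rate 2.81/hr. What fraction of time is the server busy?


ρ = λ/μ = 1.09/2.81 = 0.3879

Final: 0.3879


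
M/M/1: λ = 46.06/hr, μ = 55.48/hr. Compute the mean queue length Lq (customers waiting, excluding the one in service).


ρ = 46.06/55.48 = 0.8302
Lq = ρ²/(1−ρ) = 0.6892/0.1698 = 4.0594

Final: 4.0594


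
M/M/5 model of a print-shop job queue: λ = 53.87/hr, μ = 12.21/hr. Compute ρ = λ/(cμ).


ρ = λ/(cμ) = 53.87/(5·12.21) = 53.87/61.05 = 0.8824

Final: 0.8824


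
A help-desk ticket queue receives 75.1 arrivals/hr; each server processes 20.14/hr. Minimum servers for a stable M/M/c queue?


Stability requires cμ > λ ⇔ c > λ/μ.
λ/μ = 75.1/20.14 = 3.7289
Minimum integer c = ⌊3.7289⌋ + 1 = 4
Check: 4·20.14 = 80.56 > 75.1, while 3·20.14 = 60.42 ≤ 75.1

Final: 4 servers


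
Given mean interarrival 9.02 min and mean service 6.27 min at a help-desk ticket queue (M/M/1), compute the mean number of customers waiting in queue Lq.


λ = 60/9.02 = 6.6519 /hr
μ = 60/6.27 = 9.5694 /hr
ρ = λ/μ = 6.6519/9.5694 = 0.6951
Lq = ρ²/(1−ρ) = 0.4832/0.3049 = 1.5849

Final: 1.5849


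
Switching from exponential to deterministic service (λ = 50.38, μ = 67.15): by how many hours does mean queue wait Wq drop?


ρ = 50.38/67.15 = 0.7503
Wq(M/M/1) = ρ/(μ−λ) = 0.7503/16.77 = 0.04474 hr
Wq(M/D/1) = ρ/(2(μ−λ)) = 0.02237 hr
Savings = 0.04474 − 0.02237 = 0.02237 hr

Final: 0.02237 hr


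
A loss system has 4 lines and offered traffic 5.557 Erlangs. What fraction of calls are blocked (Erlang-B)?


B(c,a) = (a^c/c!) / Σ_{k=0}^{c} a^k/k!
a^4/4! = 39.732907
Σ terms (k=0..4): 1.00000 + 5.55700 + 15.44012 + 28.60026 + 39.73291 = 90.330289
B = 39.732907/90.330289 = 0.439863

Final: 0.439863


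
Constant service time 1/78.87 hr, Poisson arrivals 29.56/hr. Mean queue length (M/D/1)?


ρ = 29.56/78.87 = 0.3748
M/D/1: Lq = ρ²/(2(1−ρ)) = 0.1405/(2·0.6252) = 0.11234

Final: 0.11234


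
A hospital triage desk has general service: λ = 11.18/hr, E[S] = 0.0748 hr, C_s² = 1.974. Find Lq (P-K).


ρ = λ·E[S] = 11.18·0.0748 = 0.8363
Lq = ρ²(1+C_s²)/(2(1−ρ)) = 0.6993·(1+1.974)/(2·0.1637)
= 0.6993·2.9740/0.3275 = 6.35117

Final: 6.35117


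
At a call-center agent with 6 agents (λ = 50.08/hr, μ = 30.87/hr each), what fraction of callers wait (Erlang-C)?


a = λ/μ = 1.6223; ρ = a/6 = 0.2704
P₀ = 0.197366 (from M/M/c formula)
C(c,a) = [a^c/(c!(1−ρ))]·P₀ = [18.22914/(720·0.7296)]·0.197366
= 0.03470·0.197366 = 0.006849

Final: 0.006849


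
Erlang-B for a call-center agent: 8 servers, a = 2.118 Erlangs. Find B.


B(c,a) = (a^c/c!) / Σ_{k=0}^{c} a^k/k!
a^8/8! = 0.010044
Σ terms (k=0..8): 1.00000 + 2.11800 + 2.24296 + 1.58353 + 0.83848 + 0.35518 + 0.12538 + 0.03794 + 0.01004 = 8.311511
B = 0.010044/8.311511 = 0.001208

Final: 0.001208


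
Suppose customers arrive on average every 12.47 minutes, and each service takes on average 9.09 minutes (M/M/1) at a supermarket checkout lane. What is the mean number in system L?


λ = 60/12.47 = 4.8115 /hr
μ = 60/9.09 = 6.6007 /hr
ρ = λ/μ = 4.8115/6.6007 = 0.7289
L = ρ/(1−ρ) = 0.7289/0.2711 = 2.6893

Final: 2.6893


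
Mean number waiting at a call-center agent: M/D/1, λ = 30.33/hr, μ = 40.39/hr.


ρ = 30.33/40.39 = 0.7509
M/D/1: Lq = ρ²/(2(1−ρ)) = 0.5639/(2·0.2491) = 1.13199

Final: 1.13199


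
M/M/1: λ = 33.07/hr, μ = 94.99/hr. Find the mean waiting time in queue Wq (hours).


ρ = 33.07/94.99 = 0.3481
Wq = ρ/(μ−λ) = 0.3481/(94.99 − 33.07) = 0.3481/61.92 = 0.005622 hr

Final: 0.005622 hr


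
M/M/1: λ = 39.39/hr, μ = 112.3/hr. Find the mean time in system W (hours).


W = 1/(μ−λ) = 1/(112.3 − 39.39) = 1/72.91 = 0.01372 hr

Final: 0.01372 hr


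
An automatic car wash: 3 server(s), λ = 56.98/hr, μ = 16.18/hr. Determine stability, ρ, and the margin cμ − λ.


Total capacity cμ = 3·16.18 = 48.54/hr
ρ = λ/(cμ) = 56.98/48.54 = 1.1739
Stable ⇔ ρ < 1: NO
Spare capacity = cμ − λ = 48.54 − 56.98 = -8.44/hr

Final: ρ = 1.1739; unstable; margin = -8.44/hr


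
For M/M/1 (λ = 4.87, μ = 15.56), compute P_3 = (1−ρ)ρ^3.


ρ = 4.87/15.56 = 0.3130
P_n = (1−ρ)·ρ^n = (1 − 0.3130)·0.3130^3 = 0.6870·0.030659 = 0.021063

Final: 0.021063


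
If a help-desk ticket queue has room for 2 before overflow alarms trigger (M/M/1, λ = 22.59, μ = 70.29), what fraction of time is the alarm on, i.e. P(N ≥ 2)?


ρ = 22.59/70.29 = 0.3214
P(N ≥ n) = ρ^n = 0.3214^2 = 0.103287

Final: 0.103287


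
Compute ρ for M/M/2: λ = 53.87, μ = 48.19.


ρ = λ/(cμ) = 53.87/(2·48.19) = 53.87/96.38 = 0.5589

Final: 0.5589


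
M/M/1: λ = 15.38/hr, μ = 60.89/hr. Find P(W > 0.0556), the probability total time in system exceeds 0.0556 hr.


W ~ Exponential(μ−λ) for M/M/1.
μ − λ = 60.89 − 15.38 = 45.5100
P(W > t) = e^{−(μ−λ)t} = e^{−2.5304} = 0.079631

Final: 0.079631


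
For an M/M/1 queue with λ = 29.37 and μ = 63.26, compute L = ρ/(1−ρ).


ρ = λ/μ = 29.37/63.26 = 0.4643
L = ρ/(1−ρ) = 0.4643/(1 − 0.4643) = 0.4643/0.5357 = 0.8666

Final: 0.8666


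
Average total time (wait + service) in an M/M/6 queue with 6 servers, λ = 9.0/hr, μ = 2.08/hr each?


a = 4.3269; ρ = 0.7212; P₀ = 0.011348
Lq = P₀·a^c·ρ/(c!(1−ρ)²) = 0.95932
Wq = Lq/λ = 0.95932/9.0 = 0.10659 hr
W = Wq + 1/μ = 0.10659 + 0.48077 = 0.58736 hr

Final: 0.58736 hr


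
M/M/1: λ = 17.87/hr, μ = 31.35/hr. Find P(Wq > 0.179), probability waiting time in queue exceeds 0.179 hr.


ρ = 17.87/31.35 = 0.5700
P(Wq > t) = ρ·e^{−(μ−λ)t} = 0.5700·e^{−2.4129}
= 0.5700·0.089553 = 0.051047

Final: 0.051047


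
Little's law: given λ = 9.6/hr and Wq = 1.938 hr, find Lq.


Lq = λWq = 9.6·1.938 = 18.6048

Final: 18.6048


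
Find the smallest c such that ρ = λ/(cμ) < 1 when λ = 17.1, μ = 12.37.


Stability requires cμ > λ ⇔ c > λ/μ.
λ/μ = 17.1/12.37 = 1.3824
Minimum integer c = ⌊1.3824⌋ + 1 = 2
Check: 2·12.37 = 24.74 > 17.1, while 1·12.37 = 12.37 ≤ 17.1

Final: 2 servers


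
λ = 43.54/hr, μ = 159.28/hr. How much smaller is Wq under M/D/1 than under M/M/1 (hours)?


ρ = 43.54/159.28 = 0.2734
Wq(M/M/1) = ρ/(μ−λ) = 0.2734/115.74 = 0.002362 hr
Wq(M/D/1) = ρ/(2(μ−λ)) = 0.001181 hr
Savings = 0.002362 − 0.001181 = 0.001181 hr

Final: 0.001181 hr


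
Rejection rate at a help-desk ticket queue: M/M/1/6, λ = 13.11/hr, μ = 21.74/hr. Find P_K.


ρ = λ/μ = 13.11/21.74 = 0.6030
P_K = (1−ρ)ρ^K/(1−ρ^(K+1)) = (0.3970·0.048090)/(1 − 0.029000)
= 0.019090/0.971000 = 0.019660

Final: 0.019660


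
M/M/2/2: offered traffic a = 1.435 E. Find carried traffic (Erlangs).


B(2,1.435) = 0.297180 (Erlang-B)
Carried load = a(1 − B) = 1.435·(1 − 0.297180) = 1.435·0.702820 = 1.0085 E

Final: 1.0085 Erlangs


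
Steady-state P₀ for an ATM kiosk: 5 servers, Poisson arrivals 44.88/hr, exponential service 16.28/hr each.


a = λ/μ = 44.88/16.28 = 2.7568; ρ = a/c = 0.5514
Σ_{k=0}^{4} a^k/k! (terms k=0..4) = 1.00000 + 2.75676 + 3.79985 + 3.49176 + 2.40648 = 13.45485
Tail: a^5/(5!(1−ρ)) = 159.21803/(120·0.4486) = 2.95736
P₀ = 1/(13.45485 + 2.95736) = 1/16.41221 = 0.060930

Final: 0.060930


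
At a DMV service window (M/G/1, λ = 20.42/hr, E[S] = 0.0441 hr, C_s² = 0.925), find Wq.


ρ = λ·E[S] = 20.42·0.0441 = 0.9005
E[S²] = E[S]²(1+C_s²) = 0.0441²·(1+0.925) = 0.003744
Wq = λ·E[S²]/(2(1−ρ)) = 20.42·0.003744/(2·0.09948) = 0.38424 hr

Final: 0.38424 hr


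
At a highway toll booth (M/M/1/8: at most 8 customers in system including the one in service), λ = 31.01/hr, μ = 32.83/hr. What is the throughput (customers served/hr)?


ρ = 0.9446; P_K = (1−ρ)ρ^8/(1−ρ^9) = 0.087495
λ_eff = λ(1 − P_K) = 31.01·(1 − 0.087495) = 31.01·0.912505 = 28.2968 /hr

Final: 28.2968 /hr


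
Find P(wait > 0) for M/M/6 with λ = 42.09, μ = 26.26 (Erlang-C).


a = λ/μ = 1.6028; ρ = a/6 = 0.2671
P₀ = 0.201252 (from M/M/c formula)
C(c,a) = [a^c/(c!(1−ρ))]·P₀ = [16.95529/(720·0.7329)]·0.201252
= 0.03213·0.201252 = 0.006467

Final: 0.006467


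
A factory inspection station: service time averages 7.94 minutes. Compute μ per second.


μ = 1/(service time) in consistent units.
1 second = 0.0166667 min, so μ = 0.0166667/7.94 = 0.002099 per second

Final: 0.002099 /sec


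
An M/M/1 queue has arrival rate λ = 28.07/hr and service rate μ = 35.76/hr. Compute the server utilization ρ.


ρ = λ/μ = 28.07/35.76 = 0.7850

Final: 0.7850


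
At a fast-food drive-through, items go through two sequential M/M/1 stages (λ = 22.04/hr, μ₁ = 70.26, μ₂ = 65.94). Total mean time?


Each node sees arrival rate λ = 22.04/hr (tandem ⇒ throughput preserved).
W₁ = 1/(μ₁−λ) = 1/(70.26−22.04) = 0.02074 hr
W₂ = 1/(μ₂−λ) = 1/(65.94−22.04) = 0.02278 hr
W_total = W₁ + W₂ = 0.02074 + 0.02278 = 0.04352 hr

Final: 0.04352 hr


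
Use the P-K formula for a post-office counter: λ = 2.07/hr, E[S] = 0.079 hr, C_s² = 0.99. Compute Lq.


ρ = λ·E[S] = 2.07·0.079 = 0.1635
Lq = ρ²(1+C_s²)/(2(1−ρ)) = 0.02674·(1+0.99)/(2·0.8365)
= 0.02674·1.9900/1.6729 = 0.03181

Final: 0.03181


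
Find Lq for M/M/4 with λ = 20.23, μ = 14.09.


a = λ/μ = 1.4358; ρ = a/4 = 0.3589
P₀ = 0.236073
Lq = P₀·a^c·ρ / (c!·(1−ρ)²) = 0.236073·4.24952·0.3589/(24·0.41095)
= 0.03651

Final: 0.03651


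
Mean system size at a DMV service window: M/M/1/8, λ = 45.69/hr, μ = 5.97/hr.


ρ = 45.69/5.97 = 7.6533
L = ρ[1 − (K+1)ρ^K + Kρ^(K+1)] / [(1−ρ)(1−ρ^(K+1))]
Numerator: 7.6533·(1 − 9·11769949.932044 + 8·90078561.540213) = 4704454731.710724
Denominator: (-6.6533)·(-90078560.540213) = 599316654.046443
L = 4704454731.710724/599316654.046443 = 7.8497

Final: 7.8497


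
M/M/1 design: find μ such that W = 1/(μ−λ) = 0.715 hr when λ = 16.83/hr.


W = 1/(μ−λ) ⇒ μ − λ = 1/W = 1/0.715 = 1.3986
μ = λ + 1/W = 16.83 + 1.3986 = 18.2286 per hr

Final: 18.2286 /hr


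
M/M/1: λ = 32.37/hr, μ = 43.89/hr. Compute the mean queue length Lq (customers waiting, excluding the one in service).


ρ = 32.37/43.89 = 0.7375
Lq = ρ²/(1−ρ) = 0.5439/0.2625 = 2.0724

Final: 2.0724


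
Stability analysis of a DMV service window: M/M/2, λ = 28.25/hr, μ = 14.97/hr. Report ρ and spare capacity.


Total capacity cμ = 2·14.97 = 29.94/hr
ρ = λ/(cμ) = 28.25/29.94 = 0.9436
Stable ⇔ ρ < 1: YES
Spare capacity = cμ − λ = 29.94 − 28.25 = 1.69/hr

Final: ρ = 0.9436; stable; margin = 1.69/hr


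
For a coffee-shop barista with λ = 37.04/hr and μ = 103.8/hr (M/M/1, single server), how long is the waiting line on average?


ρ = 37.04/103.8 = 0.3568
Lq = ρ²/(1−ρ) = 0.1273/0.6432 = 0.1980

Final: 0.1980


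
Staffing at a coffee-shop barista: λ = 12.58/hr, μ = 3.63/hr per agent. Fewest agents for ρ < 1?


Stability requires cμ > λ ⇔ c > λ/μ.
λ/μ = 12.58/3.63 = 3.4656
Minimum integer c = ⌊3.4656⌋ + 1 = 4
Check: 4·3.63 = 14.52 > 12.58, while 3·3.63 = 10.89 ≤ 12.58

Final: 4 servers


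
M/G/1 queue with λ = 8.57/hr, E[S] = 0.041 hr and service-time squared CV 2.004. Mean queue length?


ρ = λ·E[S] = 8.57·0.041 = 0.3514
Lq = ρ²(1+C_s²)/(2(1−ρ)) = 0.1235·(1+2.004)/(2·0.6486)
= 0.1235·3.0040/1.2973 = 0.28589

Final: 0.28589


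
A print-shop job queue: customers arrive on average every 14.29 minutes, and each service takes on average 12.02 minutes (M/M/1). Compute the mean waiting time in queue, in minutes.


λ = 60/14.29 = 4.1987 /hr
μ = 60/12.02 = 4.9917 /hr
ρ = λ/μ = 4.1987/4.9917 = 0.8411
Wq = ρ/(μ−λ) = 0.8411/(4.9917−4.1987) = 1.06080 hr
In minutes: 1.06080·60 = 63.648 min

Final: 63.648 min


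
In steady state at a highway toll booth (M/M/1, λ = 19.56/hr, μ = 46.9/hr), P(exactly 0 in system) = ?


ρ = 19.56/46.9 = 0.4171
P_n = (1−ρ)·ρ^n = (1 − 0.4171)·0.4171^0 = 0.5829·1.000000 = 0.582942

Final: 0.582942


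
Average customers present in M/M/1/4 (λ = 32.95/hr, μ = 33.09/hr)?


ρ = 32.95/33.09 = 0.9958
L = ρ[1 − (K+1)ρ^K + Kρ^(K+1)] / [(1−ρ)(1−ρ^(K+1))]
Numerator: 0.9958·(1 − 5·0.983184 + 4·0.979024) = 0.0001767
Denominator: (0.004231)·(0.020976) = 0.00008875
L = 0.0001767/0.00008875 = 1.9915

Final: 1.9915


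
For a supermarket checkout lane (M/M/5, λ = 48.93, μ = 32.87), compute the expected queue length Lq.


a = λ/μ = 1.4886; ρ = a/5 = 0.2977
P₀ = 0.225345
Lq = P₀·a^c·ρ / (c!·(1−ρ)²) = 0.225345·7.30933·0.2977/(120·0.49320)
= 0.008286

Final: 0.008286


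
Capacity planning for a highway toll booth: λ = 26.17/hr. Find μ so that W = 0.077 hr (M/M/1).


W = 1/(μ−λ) ⇒ μ − λ = 1/W = 1/0.077 = 12.9870
μ = λ + 1/W = 26.17 + 12.9870 = 39.1570 per hr

Final: 39.1570 /hr


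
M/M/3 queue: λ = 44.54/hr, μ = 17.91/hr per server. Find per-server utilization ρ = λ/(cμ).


ρ = λ/(cμ) = 44.54/(3·17.91) = 44.54/53.73 = 0.8290

Final: 0.8290


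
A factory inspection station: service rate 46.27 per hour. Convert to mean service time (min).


Mean service time = 1/μ = 1/46.27 hour = 0.02161 hour
In minutes: 0.02161 × 60 = 1.2967 min

Final: 1.2967 min


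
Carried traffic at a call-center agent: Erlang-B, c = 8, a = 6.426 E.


B(8,6.426) = 0.145875 (Erlang-B)
Carried load = a(1 − B) = 6.426·(1 − 0.145875) = 6.426·0.854125 = 5.4886 E

Final: 5.4886 Erlangs


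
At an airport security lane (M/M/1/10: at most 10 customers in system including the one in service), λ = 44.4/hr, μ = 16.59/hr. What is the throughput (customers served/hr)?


ρ = 2.6763; P_K = (1−ρ)ρ^10/(1−ρ^11) = 0.626364
λ_eff = λ(1 − P_K) = 44.4·(1 − 0.626364) = 44.4·0.373636 = 16.5894 /hr

Final: 16.5894 /hr


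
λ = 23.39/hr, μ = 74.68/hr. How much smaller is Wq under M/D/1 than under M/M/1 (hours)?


ρ = 23.39/74.68 = 0.3132
Wq(M/M/1) = ρ/(μ−λ) = 0.3132/51.29 = 0.006107 hr
Wq(M/D/1) = ρ/(2(μ−λ)) = 0.003053 hr
Savings = 0.006107 − 0.003053 = 0.003053 hr

Final: 0.003053 hr


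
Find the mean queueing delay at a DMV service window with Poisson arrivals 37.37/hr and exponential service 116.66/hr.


ρ = 37.37/116.66 = 0.3203
Wq = ρ/(μ−λ) = 0.3203/(116.66 − 37.37) = 0.3203/79.29 = 0.004040 hr

Final: 0.004040 hr


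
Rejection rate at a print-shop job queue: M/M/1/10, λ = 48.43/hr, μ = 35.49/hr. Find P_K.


ρ = λ/μ = 48.43/35.49 = 1.3646
P_K = (1−ρ)ρ^K/(1−ρ^(K+1)) = (-0.3646·22.391578)/(1 − 30.555765)
= -8.164188/-29.555765 = 0.276230

Final: 0.276230


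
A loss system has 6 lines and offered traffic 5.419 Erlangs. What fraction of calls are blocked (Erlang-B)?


B(c,a) = (a^c/c!) / Σ_{k=0}^{c} a^k/k!
a^6/6! = 35.170813
Σ terms (k=0..6): 1.00000 + 5.41900 + 14.68278 + 26.52200 + 35.93067 + 38.94166 + 35.17081 = 157.666928
B = 35.170813/157.666928 = 0.223070

Final: 0.223070


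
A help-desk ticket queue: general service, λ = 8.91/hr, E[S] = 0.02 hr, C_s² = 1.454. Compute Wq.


ρ = λ·E[S] = 8.91·0.02 = 0.1782
E[S²] = E[S]²(1+C_s²) = 0.02²·(1+1.454) = 0.0009816
Wq = λ·E[S²]/(2(1−ρ)) = 8.91·0.0009816/(2·0.8218) = 0.005321 hr

Final: 0.005321 hr


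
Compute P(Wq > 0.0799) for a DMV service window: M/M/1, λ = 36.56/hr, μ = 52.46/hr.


ρ = 36.56/52.46 = 0.6969
P(Wq > t) = ρ·e^{−(μ−λ)t} = 0.6969·e^{−1.2704}
= 0.6969·0.280717 = 0.195635

Final: 0.195635


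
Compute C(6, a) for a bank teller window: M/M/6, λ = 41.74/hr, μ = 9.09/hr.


a = λ/μ = 4.5919; ρ = a/6 = 0.7653
P₀ = 0.008111 (from M/M/c formula)
C(c,a) = [a^c/(c!(1−ρ))]·P₀ = [9374.13857/(720·0.2347)]·0.008111
= 55.47586·0.008111 = 0.449986

Final: 0.449986


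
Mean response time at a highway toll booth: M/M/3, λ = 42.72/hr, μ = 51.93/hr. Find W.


a = 0.8226; ρ = 0.2742; P₀ = 0.436898
Lq = P₀·a^c·ρ/(c!(1−ρ)²) = 0.02110
Wq = Lq/λ = 0.02110/42.72 = 0.0004940 hr
W = Wq + 1/μ = 0.0004940 + 0.01926 = 0.01975 hr

Final: 0.01975 hr


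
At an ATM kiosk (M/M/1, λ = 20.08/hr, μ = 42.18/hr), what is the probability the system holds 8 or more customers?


ρ = 20.08/42.18 = 0.4761
P(N ≥ n) = ρ^n = 0.4761^8 = 0.002638

Final: 0.002638


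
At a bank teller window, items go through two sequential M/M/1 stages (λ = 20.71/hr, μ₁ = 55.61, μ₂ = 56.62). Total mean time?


Each node sees arrival rate λ = 20.71/hr (tandem ⇒ throughput preserved).
W₁ = 1/(μ₁−λ) = 1/(55.61−20.71) = 0.02865 hr
W₂ = 1/(μ₂−λ) = 1/(56.62−20.71) = 0.02785 hr
W_total = W₁ + W₂ = 0.02865 + 0.02785 = 0.05650 hr

Final: 0.05650 hr


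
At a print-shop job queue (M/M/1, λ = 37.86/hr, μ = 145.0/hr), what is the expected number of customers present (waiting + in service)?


ρ = λ/μ = 37.86/145.0 = 0.2611
L = ρ/(1−ρ) = 0.2611/(1 − 0.2611) = 0.2611/0.7389 = 0.3534

Final: 0.3534


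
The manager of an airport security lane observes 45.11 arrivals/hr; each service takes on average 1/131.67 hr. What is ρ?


ρ = λ/μ = 45.11/131.67 = 0.3426

Final: 0.3426


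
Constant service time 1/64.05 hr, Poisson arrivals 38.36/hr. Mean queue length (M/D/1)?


ρ = 38.36/64.05 = 0.5989
M/D/1: Lq = ρ²/(2(1−ρ)) = 0.3587/(2·0.4011) = 0.44714

Final: 0.44714


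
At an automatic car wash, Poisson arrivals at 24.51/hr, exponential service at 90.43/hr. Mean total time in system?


W = 1/(μ−λ) = 1/(90.43 − 24.51) = 1/65.92 = 0.01517 hr

Final: 0.01517 hr


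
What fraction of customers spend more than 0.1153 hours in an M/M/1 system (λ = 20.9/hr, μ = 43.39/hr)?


W ~ Exponential(μ−λ) for M/M/1.
μ − λ = 43.39 − 20.9 = 22.4900
P(W > t) = e^{−(μ−λ)t} = e^{−2.5931} = 0.074788

Final: 0.074788


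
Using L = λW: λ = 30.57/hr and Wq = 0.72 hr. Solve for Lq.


Lq = λWq = 30.57·0.72 = 22.0104

Final: 22.0104


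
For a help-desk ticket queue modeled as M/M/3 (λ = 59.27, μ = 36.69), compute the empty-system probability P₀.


a = λ/μ = 59.27/36.69 = 1.6154; ρ = a/c = 0.5385
Σ_{k=0}^{2} a^k/k! (terms k=0..2) = 1.00000 + 1.61543 + 1.30480 = 3.92023
Tail: a^3/(3!(1−ρ)) = 4.21562/(6·0.4615) = 1.52235
P₀ = 1/(3.92023 + 1.52235) = 1/5.44258 = 0.183736

Final: 0.183736


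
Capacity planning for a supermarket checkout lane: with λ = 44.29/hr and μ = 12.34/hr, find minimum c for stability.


Stability requires cμ > λ ⇔ c > λ/μ.
λ/μ = 44.29/12.34 = 3.5891
Minimum integer c = ⌊3.5891⌋ + 1 = 4
Check: 4·12.34 = 49.36 > 44.29, while 3·12.34 = 37.02 ≤ 44.29

Final: 4 servers


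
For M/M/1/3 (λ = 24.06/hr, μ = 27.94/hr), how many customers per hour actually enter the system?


ρ = 0.8611; P_K = (1−ρ)ρ^3/(1−ρ^4) = 0.197013
λ_eff = λ(1 − P_K) = 24.06·(1 − 0.197013) = 24.06·0.802987 = 19.3199 /hr

Final: 19.3199 /hr


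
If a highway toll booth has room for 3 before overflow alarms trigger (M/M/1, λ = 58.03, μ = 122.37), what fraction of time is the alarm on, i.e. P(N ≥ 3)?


ρ = 58.03/122.37 = 0.4742
P(N ≥ n) = ρ^n = 0.4742^3 = 0.106643

Final: 0.106643


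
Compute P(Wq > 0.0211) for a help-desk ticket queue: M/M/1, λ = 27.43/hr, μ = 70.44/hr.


ρ = 27.43/70.44 = 0.3894
P(Wq > t) = ρ·e^{−(μ−λ)t} = 0.3894·e^{−0.9075}
= 0.3894·0.403527 = 0.157137

Final: 0.157137


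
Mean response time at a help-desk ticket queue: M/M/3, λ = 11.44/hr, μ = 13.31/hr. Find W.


a = 0.8595; ρ = 0.2865; P₀ = 0.420663
Lq = P₀·a^c·ρ/(c!(1−ρ)²) = 0.02505
Wq = Lq/λ = 0.02505/11.44 = 0.002190 hr
W = Wq + 1/μ = 0.002190 + 0.07513 = 0.07732 hr

Final: 0.07732 hr


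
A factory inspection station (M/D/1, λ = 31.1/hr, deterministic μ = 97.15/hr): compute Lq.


ρ = 31.1/97.15 = 0.3201
M/D/1: Lq = ρ²/(2(1−ρ)) = 0.1025/(2·0.6799) = 0.07537

Final: 0.07537


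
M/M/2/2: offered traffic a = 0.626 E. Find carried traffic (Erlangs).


B(2,0.626) = 0.107544 (Erlang-B)
Carried load = a(1 − B) = 0.626·(1 − 0.107544) = 0.626·0.892456 = 0.5587 E

Final: 0.5587 Erlangs


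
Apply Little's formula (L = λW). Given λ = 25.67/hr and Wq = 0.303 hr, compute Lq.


Lq = λWq = 25.67·0.303 = 7.7780

Final: 7.7780


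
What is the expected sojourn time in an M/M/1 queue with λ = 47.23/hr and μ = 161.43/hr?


W = 1/(μ−λ) = 1/(161.43 − 47.23) = 1/114.20 = 0.008757 hr

Final: 0.008757 hr


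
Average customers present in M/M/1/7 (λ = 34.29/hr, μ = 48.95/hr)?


ρ = 34.29/48.95 = 0.7005
L = ρ[1 − (K+1)ρ^K + Kρ^(K+1)] / [(1−ρ)(1−ρ^(K+1))]
Numerator: 0.7005·(1 − 8·0.082776 + 7·0.057985) = 0.520963
Denominator: (0.2995)·(0.942015) = 0.282123
L = 0.520963/0.282123 = 1.8466

Final: 1.8466


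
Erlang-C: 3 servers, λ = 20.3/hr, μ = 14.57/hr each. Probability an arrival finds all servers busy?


a = λ/μ = 1.3933; ρ = a/3 = 0.4644
P₀ = 0.237782 (from M/M/c formula)
C(c,a) = [a^c/(c!(1−ρ))]·P₀ = [2.70464/(6·0.5356)]·0.237782
= 0.84166·0.237782 = 0.200132

Final: 0.200132


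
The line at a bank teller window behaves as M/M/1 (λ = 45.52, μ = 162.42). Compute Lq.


ρ = 45.52/162.42 = 0.2803
Lq = ρ²/(1−ρ) = 0.07855/0.7197 = 0.1091

Final: 0.1091


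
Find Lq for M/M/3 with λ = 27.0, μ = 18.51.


a = λ/μ = 1.4587; ρ = a/3 = 0.4862
P₀ = 0.220783
Lq = P₀·a^c·ρ / (c!·(1−ρ)²) = 0.220783·3.10364·0.4862/(6·0.26397)
= 0.21037

Final: 0.21037


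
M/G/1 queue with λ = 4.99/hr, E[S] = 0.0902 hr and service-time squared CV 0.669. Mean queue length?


ρ = λ·E[S] = 4.99·0.0902 = 0.4501
Lq = ρ²(1+C_s²)/(2(1−ρ)) = 0.2026·(1+0.669)/(2·0.5499)
= 0.2026·1.6690/1.0998 = 0.30744

Final: 0.30744


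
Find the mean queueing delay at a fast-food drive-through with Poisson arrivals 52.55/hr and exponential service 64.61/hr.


ρ = 52.55/64.61 = 0.8133
Wq = ρ/(μ−λ) = 0.8133/(64.61 − 52.55) = 0.8133/12.06 = 0.06744 hr

Final: 0.06744 hr


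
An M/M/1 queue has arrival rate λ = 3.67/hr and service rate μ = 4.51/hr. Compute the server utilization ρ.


ρ = λ/μ = 3.67/4.51 = 0.8137

Final: 0.8137


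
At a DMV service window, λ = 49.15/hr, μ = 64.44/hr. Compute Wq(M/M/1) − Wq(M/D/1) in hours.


ρ = 49.15/64.44 = 0.7627
Wq(M/M/1) = ρ/(μ−λ) = 0.7627/15.29 = 0.04988 hr
Wq(M/D/1) = ρ/(2(μ−λ)) = 0.02494 hr
Savings = 0.04988 − 0.02494 = 0.02494 hr

Final: 0.02494 hr


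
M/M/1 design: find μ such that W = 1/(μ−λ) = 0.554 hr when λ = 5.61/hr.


W = 1/(μ−λ) ⇒ μ − λ = 1/W = 1/0.554 = 1.8051
μ = λ + 1/W = 5.61 + 1.8051 = 7.4151 per hr

Final: 7.4151 /hr


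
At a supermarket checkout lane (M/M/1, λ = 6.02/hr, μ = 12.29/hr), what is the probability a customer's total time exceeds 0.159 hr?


W ~ Exponential(μ−λ) for M/M/1.
μ − λ = 12.29 − 6.02 = 6.2700
P(W > t) = e^{−(μ−λ)t} = e^{−0.9969} = 0.369011

Final: 0.369011
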